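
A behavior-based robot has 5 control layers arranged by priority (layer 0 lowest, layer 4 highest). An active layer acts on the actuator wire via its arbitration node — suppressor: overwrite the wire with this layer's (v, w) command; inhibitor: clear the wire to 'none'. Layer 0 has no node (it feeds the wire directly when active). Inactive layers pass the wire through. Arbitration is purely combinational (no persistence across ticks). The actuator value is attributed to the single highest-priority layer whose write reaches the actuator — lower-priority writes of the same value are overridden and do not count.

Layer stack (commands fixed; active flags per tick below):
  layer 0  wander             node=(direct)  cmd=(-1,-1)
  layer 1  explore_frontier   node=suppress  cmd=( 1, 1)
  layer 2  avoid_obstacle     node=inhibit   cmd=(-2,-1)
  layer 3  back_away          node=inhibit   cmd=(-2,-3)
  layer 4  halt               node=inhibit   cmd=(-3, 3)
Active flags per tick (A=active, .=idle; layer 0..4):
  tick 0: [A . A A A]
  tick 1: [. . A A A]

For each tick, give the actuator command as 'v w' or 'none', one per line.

tick 0:
  layer 0 (wander) active — direct: (-1, -1)
  layer 1 (explore_frontier) idle — unchanged: (-1, -1)
  layer 2 (avoid_obstacle) active — inhibits: none
  layer 3 (back_away) active — inhibits: none
  layer 4 (halt) active — inhibits: none
  → actuator none
tick 1:
  layer 0 (wander) idle — none
  layer 1 (explore_frontier) idle — unchanged: none
  layer 2 (avoid_obstacle) active — inhibits: none
  layer 3 (back_away) active — inhibits: none
  layer 4 (halt) active — inhibits: none
  → actuator none

none
none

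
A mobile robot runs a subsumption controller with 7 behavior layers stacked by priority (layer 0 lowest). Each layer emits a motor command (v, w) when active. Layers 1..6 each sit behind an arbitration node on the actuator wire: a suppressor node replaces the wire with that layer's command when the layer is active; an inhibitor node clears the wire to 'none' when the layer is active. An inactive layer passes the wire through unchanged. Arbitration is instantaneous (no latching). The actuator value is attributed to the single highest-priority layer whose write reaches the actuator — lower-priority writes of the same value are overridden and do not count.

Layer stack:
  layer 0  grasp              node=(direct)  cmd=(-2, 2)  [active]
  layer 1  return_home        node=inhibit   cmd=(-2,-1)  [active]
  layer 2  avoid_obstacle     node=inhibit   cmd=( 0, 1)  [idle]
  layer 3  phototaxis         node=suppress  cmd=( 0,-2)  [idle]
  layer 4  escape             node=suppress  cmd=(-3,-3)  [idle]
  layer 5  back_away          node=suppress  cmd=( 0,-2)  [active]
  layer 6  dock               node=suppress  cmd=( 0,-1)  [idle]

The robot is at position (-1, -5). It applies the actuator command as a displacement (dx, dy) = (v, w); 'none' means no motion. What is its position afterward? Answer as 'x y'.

L0 grasp: active, feeds wire = (-2, 2)
L1 return_home: active, inhibitor → wire = none
L2 avoid_obstacle: idle → wire stays none
L3 phototaxis: idle → wire stays none
L4 escape: idle → wire stays none
L5 back_away: active, suppressor → wire = (0, -2)
L6 dock: idle → wire stays (0, -2)
actuator = (0, -2)
position: (-1, -5) + (0, -2) = (-1, -7)

-1 -7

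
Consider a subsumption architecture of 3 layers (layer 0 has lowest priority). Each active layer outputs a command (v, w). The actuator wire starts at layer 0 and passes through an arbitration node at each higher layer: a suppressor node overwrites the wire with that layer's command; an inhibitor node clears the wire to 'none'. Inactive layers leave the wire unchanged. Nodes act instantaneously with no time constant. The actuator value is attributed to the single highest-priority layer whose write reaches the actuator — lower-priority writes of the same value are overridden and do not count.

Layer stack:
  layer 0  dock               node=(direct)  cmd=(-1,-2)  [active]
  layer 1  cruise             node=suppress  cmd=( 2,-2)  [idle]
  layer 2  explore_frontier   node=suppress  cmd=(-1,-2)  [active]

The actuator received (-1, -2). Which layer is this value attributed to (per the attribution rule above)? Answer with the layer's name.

explore_frontier

layer 0 (dock) active — direct: (-1, -2)
layer 1 (cruise) idle — unchanged: (-1, -2)
layer 2 (explore_frontier) active — suppresses: (-1, -2)
→ actuator (-1, -2)
last writer: layer 2 = explore_frontier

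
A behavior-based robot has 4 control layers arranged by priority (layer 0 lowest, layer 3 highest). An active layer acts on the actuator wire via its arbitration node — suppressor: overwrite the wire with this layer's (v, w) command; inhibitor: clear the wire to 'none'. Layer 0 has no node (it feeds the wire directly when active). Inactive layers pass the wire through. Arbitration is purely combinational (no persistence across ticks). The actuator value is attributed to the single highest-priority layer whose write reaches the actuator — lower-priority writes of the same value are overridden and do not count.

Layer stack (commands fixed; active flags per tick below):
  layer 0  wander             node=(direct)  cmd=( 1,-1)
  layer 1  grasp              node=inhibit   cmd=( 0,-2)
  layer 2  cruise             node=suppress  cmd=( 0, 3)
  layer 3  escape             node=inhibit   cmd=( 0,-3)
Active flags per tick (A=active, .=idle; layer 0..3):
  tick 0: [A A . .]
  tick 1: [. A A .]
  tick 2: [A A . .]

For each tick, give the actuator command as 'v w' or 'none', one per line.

none
0 3
none

tick 0:
  [0] wander on; wire := (1, -1)
  [1] grasp on (inhibit); wire := none
  [2] cruise off; pass none
  [3] escape off; pass none
  output none
tick 1:
  [0] wander off; wire := none
  [1] grasp on (inhibit); wire := none
  [2] cruise on (suppress); wire := (0, 3)
  [3] escape off; pass (0, 3)
  output (0, 3)
tick 2:
  [0] wander on; wire := (1, -1)
  [1] grasp on (inhibit); wire := none
  [2] cruise off; pass none
  [3] escape off; pass none
  output none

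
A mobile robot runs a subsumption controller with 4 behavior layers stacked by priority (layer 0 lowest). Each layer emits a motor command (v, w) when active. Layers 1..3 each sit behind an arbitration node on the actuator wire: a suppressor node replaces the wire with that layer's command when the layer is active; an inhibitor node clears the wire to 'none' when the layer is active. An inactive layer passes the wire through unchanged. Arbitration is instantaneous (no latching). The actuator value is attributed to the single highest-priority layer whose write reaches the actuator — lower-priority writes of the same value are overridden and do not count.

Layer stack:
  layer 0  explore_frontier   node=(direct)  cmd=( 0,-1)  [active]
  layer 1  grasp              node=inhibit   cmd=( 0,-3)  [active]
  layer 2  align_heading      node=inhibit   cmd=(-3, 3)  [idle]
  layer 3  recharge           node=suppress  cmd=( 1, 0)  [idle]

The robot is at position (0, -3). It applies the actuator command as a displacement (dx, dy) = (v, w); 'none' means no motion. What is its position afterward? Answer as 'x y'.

0 -3

L0 explore_frontier: active, feeds wire = (0, -1)
L1 grasp: active, inhibitor → wire = none
L2 align_heading: idle → wire stays none
L3 recharge: idle → wire stays none
actuator = none
position: (0, -3) + none = (0, -3)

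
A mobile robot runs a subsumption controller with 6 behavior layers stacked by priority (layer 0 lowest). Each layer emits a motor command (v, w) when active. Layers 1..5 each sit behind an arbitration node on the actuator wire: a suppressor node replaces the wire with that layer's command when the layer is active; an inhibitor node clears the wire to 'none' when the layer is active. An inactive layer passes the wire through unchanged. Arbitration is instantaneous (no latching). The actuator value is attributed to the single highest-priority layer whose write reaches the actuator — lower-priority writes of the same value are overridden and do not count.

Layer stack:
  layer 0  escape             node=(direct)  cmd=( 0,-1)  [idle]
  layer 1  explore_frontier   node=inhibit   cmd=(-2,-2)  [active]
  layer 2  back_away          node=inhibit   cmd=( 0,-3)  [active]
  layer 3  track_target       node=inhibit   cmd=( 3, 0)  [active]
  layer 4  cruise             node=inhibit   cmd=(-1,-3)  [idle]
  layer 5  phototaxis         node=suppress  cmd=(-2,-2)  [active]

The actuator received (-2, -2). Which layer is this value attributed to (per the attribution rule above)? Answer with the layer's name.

[0] escape off; wire := none
[1] explore_frontier on (inhibit); wire := none
[2] back_away on (inhibit); wire := none
[3] track_target on (inhibit); wire := none
[4] cruise off; pass none
[5] phototaxis on (suppress); wire := (-2, -2)
output (-2, -2)
last writer: layer 5 = phototaxis

phototaxis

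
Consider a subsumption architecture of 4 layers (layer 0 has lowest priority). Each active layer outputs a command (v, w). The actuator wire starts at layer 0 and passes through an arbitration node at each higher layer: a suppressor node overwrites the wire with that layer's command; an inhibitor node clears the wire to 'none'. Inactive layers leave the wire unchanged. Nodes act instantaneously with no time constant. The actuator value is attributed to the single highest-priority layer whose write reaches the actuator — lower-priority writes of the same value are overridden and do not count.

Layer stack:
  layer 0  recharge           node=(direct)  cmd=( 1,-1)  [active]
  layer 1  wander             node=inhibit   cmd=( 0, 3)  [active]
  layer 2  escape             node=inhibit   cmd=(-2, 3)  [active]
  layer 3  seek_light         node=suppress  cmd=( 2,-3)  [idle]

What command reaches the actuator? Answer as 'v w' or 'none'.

none

L0 recharge: active, feeds wire = (1, -1)
L1 wander: active, inhibitor → wire = none
L2 escape: active, inhibitor → wire = none
L3 seek_light: idle → wire stays none
actuator = none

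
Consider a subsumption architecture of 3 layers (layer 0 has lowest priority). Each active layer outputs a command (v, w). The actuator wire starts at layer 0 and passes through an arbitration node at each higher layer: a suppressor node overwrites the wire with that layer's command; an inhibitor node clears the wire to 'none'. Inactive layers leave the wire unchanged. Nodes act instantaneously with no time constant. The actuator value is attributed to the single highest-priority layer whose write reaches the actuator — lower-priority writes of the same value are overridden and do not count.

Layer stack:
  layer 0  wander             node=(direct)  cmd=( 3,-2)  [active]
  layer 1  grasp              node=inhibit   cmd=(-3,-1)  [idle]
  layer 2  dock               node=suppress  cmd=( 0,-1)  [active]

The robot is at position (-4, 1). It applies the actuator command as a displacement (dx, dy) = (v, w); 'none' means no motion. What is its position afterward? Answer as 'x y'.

-4 0

layer 0 (wander) active — direct: (3, -2)
layer 1 (grasp) idle — unchanged: (3, -2)
layer 2 (dock) active — suppresses: (0, -1)
→ actuator (0, -1)
position: (-4, 1) + (0, -1) = (-4, 0)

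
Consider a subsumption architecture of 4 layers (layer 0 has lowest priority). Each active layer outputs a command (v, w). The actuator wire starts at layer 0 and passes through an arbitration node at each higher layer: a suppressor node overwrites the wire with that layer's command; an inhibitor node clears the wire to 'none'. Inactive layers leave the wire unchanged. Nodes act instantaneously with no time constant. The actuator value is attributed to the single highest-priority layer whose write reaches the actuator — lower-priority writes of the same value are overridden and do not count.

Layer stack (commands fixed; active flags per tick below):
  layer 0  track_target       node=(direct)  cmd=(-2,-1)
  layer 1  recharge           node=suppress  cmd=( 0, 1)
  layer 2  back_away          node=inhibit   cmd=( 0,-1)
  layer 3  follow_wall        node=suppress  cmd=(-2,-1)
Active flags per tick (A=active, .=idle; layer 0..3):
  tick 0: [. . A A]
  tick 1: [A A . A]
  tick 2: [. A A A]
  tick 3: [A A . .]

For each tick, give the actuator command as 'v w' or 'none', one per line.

-2 -1
-2 -1
-2 -1
0 1

tick 0:
  layer 0 (track_target) idle — none
  layer 1 (recharge) idle — unchanged: none
  layer 2 (back_away) active — inhibits: none
  layer 3 (follow_wall) active — suppresses: (-2, -1)
  → actuator (-2, -1)
tick 1:
  layer 0 (track_target) active — direct: (-2, -1)
  layer 1 (recharge) active — suppresses: (0, 1)
  layer 2 (back_away) idle — unchanged: (0, 1)
  layer 3 (follow_wall) active — suppresses: (-2, -1)
  → actuator (-2, -1)
tick 2:
  layer 0 (track_target) idle — none
  layer 1 (recharge) active — suppresses: (0, 1)
  layer 2 (back_away) active — inhibits: none
  layer 3 (follow_wall) active — suppresses: (-2, -1)
  → actuator (-2, -1)
tick 3:
  layer 0 (track_target) active — direct: (-2, -1)
  layer 1 (recharge) active — suppresses: (0, 1)
  layer 2 (back_away) idle — unchanged: (0, 1)
  layer 3 (follow_wall) idle — unchanged: (0, 1)
  → actuator (0, 1)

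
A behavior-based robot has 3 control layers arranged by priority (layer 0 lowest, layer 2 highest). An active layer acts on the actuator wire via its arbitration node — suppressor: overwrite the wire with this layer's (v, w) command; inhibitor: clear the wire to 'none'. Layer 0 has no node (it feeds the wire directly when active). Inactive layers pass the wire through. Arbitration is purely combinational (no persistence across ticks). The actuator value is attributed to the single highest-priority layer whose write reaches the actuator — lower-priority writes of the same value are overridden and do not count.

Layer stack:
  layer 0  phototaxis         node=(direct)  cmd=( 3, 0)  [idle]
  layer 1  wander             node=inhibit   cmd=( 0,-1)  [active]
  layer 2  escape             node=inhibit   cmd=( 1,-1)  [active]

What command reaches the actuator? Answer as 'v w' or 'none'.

none

L0 phototaxis: idle → wire = none
L1 wander: active, inhibitor → wire = none
L2 escape: active, inhibitor → wire = none
actuator = none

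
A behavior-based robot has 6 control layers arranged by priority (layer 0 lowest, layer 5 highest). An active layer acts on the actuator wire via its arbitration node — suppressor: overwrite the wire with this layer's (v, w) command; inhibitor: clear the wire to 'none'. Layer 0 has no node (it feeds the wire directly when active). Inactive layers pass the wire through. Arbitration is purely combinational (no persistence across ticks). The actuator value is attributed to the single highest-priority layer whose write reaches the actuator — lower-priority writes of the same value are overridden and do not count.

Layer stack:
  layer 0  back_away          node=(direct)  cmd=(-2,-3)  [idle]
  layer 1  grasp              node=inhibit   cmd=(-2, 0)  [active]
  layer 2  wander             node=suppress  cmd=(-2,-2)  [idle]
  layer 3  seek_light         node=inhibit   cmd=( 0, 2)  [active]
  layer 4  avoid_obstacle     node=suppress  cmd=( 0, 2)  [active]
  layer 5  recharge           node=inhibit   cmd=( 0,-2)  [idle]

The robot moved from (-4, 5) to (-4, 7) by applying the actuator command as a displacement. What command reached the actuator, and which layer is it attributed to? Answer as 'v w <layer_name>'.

displacement = (-4, 7) − (-4, 5) = (0, 2)
layer 0 (back_away) idle — none
layer 1 (grasp) active — inhibits: none
layer 2 (wander) idle — unchanged: none
layer 3 (seek_light) active — inhibits: none
layer 4 (avoid_obstacle) active — suppresses: (0, 2)
layer 5 (recharge) idle — unchanged: (0, 2)
→ actuator (0, 2) — from layer 4 (avoid_obstacle)

0 2 avoid_obstacle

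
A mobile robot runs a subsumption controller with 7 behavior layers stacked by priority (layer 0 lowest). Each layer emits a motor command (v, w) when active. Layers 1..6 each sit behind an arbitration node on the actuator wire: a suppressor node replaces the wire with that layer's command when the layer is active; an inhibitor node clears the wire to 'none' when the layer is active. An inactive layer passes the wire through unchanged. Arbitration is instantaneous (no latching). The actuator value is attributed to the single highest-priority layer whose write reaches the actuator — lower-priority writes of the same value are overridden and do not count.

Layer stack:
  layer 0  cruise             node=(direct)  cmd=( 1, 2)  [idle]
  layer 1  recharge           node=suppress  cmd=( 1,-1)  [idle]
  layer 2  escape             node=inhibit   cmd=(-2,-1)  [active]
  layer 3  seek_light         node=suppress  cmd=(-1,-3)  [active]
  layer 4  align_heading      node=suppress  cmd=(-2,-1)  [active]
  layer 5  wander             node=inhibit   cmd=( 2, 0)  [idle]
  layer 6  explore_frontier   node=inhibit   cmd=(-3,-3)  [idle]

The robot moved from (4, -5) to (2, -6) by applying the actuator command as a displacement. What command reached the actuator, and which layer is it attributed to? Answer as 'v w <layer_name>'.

-2 -1 align_heading

displacement = (2, -6) − (4, -5) = (-2, -1)
[0] cruise off; wire := none
[1] recharge off; pass none
[2] escape on (inhibit); wire := none
[3] seek_light on (suppress); wire := (-1, -3)
[4] align_heading on (suppress); wire := (-2, -1)
[5] wander off; pass (-2, -1)
[6] explore_frontier off; pass (-2, -1)
output (-2, -1) — from layer 4 (align_heading)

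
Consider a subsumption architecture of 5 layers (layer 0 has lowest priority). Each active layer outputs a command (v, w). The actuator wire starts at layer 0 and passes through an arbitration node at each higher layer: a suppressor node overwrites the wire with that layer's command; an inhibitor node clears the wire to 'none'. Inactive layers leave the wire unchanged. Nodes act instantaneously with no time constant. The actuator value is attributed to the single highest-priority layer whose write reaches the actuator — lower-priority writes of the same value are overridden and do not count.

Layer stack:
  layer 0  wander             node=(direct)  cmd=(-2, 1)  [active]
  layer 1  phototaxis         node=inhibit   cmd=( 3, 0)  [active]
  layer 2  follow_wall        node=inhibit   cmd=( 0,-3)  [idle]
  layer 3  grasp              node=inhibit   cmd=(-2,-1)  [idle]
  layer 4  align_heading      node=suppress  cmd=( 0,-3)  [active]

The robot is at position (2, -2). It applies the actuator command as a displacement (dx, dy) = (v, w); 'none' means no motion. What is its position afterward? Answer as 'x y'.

layer 0 (wander) active — direct: (-2, 1)
layer 1 (phototaxis) active — inhibits: none
layer 2 (follow_wall) idle — unchanged: none
layer 3 (grasp) idle — unchanged: none
layer 4 (align_heading) active — suppresses: (0, -3)
→ actuator (0, -3)
position: (2, -2) + (0, -3) = (2, -5)

2 -5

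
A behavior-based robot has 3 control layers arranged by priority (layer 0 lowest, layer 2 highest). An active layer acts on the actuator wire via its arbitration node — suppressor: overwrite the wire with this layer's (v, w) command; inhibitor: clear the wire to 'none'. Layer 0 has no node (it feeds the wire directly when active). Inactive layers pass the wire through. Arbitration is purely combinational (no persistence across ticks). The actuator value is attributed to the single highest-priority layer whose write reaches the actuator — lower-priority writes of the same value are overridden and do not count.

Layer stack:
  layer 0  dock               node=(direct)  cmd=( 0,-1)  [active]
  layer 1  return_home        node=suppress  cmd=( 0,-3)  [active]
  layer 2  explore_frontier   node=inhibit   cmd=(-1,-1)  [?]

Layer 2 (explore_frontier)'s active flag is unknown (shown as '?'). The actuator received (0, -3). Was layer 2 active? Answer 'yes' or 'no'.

no

If layer 2 is active=yes:
  actuator would be none
If layer 2 is active=no:
  actuator would be (0, -3)
Observed (0, -3), so layer 2 was idle.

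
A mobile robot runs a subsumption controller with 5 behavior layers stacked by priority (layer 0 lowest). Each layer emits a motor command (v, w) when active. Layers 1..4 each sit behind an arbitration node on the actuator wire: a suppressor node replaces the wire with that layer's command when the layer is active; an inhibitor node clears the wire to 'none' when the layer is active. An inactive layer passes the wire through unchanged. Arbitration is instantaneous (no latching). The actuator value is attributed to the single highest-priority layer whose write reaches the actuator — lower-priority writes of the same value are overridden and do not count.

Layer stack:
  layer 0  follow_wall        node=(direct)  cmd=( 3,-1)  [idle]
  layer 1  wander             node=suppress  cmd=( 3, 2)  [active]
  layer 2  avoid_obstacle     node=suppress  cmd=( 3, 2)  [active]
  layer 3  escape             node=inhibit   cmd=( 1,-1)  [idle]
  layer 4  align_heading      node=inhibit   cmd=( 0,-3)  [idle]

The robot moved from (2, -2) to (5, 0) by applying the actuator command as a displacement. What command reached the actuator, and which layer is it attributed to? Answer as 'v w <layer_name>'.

displacement = (5, 0) − (2, -2) = (3, 2)
L0 follow_wall: idle → wire = none
L1 wander: active, suppressor → wire = (3, 2)
L2 avoid_obstacle: active, suppressor → wire = (3, 2)
L3 escape: idle → wire stays (3, 2)
L4 align_heading: idle → wire stays (3, 2)
actuator = (3, 2) — from layer 2 (avoid_obstacle)

3 2 avoid_obstacle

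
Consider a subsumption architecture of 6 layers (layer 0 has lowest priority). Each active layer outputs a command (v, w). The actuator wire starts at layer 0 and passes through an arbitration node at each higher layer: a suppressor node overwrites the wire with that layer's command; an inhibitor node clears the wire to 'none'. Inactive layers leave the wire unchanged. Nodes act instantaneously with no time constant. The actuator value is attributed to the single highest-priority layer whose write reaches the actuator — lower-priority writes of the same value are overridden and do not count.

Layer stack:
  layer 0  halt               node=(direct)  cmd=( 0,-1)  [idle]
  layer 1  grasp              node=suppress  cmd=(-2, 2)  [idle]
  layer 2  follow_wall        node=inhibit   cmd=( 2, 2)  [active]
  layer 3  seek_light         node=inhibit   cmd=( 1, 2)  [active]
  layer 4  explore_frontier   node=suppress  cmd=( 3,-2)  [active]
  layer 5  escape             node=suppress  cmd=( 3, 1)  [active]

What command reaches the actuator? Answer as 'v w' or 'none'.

3 1

layer 0 (halt) idle — none
layer 1 (grasp) idle — unchanged: none
layer 2 (follow_wall) active — inhibits: none
layer 3 (seek_light) active — inhibits: none
layer 4 (explore_frontier) active — suppresses: (3, -2)
layer 5 (escape) active — suppresses: (3, 1)
→ actuator (3, 1)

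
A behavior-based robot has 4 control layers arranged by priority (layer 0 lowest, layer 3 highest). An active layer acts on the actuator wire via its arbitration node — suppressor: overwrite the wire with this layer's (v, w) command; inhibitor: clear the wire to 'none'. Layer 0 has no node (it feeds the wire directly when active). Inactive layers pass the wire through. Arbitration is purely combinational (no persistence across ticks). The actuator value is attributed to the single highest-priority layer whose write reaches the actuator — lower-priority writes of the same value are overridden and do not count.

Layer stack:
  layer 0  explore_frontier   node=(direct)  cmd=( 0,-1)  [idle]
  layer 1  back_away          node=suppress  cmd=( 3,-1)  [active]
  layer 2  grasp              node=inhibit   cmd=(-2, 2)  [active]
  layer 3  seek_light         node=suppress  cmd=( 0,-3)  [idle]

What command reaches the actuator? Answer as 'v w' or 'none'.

layer 0 (explore_frontier) idle — none
layer 1 (back_away) active — suppresses: (3, -1)
layer 2 (grasp) active — inhibits: none
layer 3 (seek_light) idle — unchanged: none
→ actuator none

none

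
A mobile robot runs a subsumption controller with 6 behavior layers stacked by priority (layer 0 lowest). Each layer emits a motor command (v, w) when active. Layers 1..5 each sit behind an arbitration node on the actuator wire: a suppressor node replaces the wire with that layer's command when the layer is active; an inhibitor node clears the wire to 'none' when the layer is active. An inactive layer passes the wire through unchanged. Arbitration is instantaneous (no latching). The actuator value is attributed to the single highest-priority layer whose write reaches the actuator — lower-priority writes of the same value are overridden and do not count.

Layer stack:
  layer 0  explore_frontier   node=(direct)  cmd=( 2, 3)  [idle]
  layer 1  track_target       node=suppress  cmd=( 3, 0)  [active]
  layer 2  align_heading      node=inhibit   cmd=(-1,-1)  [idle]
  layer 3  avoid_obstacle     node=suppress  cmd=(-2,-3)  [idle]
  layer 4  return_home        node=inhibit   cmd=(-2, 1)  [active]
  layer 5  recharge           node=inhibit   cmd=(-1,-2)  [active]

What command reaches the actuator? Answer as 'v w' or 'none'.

none

L0 explore_frontier: idle → wire = none
L1 track_target: active, suppressor → wire = (3, 0)
L2 align_heading: idle → wire stays (3, 0)
L3 avoid_obstacle: idle → wire stays (3, 0)
L4 return_home: active, inhibitor → wire = none
L5 recharge: active, inhibitor → wire = none
actuator = none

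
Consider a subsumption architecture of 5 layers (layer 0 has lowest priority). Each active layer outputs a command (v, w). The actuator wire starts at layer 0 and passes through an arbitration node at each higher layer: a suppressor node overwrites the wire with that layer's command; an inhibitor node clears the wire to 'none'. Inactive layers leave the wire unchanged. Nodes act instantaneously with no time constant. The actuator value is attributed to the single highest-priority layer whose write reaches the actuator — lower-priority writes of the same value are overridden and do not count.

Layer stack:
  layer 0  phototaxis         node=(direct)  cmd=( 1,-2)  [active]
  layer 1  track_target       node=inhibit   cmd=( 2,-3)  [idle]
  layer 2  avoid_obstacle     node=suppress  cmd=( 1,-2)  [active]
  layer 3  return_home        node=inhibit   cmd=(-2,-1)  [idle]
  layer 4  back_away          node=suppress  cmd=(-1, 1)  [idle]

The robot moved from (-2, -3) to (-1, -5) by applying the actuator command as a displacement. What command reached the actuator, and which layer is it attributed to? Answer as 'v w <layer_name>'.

displacement = (-1, -5) − (-2, -3) = (1, -2)
L0 phototaxis: active, feeds wire = (1, -2)
L1 track_target: idle → wire stays (1, -2)
L2 avoid_obstacle: active, suppressor → wire = (1, -2)
L3 return_home: idle → wire stays (1, -2)
L4 back_away: idle → wire stays (1, -2)
actuator = (1, -2) — from layer 2 (avoid_obstacle)

1 -2 avoid_obstacle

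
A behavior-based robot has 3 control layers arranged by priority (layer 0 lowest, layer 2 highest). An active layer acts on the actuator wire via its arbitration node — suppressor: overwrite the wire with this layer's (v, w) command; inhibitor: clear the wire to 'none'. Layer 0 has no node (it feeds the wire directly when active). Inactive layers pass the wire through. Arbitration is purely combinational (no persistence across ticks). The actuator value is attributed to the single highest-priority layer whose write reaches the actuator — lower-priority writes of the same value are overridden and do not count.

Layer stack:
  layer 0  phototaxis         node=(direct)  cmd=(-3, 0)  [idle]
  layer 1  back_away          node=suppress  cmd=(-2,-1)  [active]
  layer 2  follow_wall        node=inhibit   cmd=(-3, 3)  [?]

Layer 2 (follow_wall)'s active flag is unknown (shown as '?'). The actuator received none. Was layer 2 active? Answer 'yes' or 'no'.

If layer 2 is active=yes:
  actuator would be none
If layer 2 is active=no:
  actuator would be (-2, -1)
Observed none, so layer 2 was active.

yes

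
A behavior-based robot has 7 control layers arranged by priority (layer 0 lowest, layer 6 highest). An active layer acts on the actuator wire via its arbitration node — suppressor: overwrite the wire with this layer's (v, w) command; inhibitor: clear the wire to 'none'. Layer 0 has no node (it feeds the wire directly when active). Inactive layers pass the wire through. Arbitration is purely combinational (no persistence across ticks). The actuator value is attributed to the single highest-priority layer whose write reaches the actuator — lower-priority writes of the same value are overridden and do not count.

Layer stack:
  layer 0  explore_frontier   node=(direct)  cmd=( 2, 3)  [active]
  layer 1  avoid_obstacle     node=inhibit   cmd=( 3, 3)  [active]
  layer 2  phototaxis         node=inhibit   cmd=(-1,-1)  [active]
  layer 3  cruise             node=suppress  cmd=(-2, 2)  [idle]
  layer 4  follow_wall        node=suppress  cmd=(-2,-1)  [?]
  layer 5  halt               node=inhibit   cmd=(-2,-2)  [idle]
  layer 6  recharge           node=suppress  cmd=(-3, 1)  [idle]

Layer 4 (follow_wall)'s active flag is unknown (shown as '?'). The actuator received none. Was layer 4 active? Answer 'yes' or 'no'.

no

If layer 4 is active=yes:
  actuator would be (-2, -1)
If layer 4 is active=no:
  actuator would be none
Observed none, so layer 4 was idle.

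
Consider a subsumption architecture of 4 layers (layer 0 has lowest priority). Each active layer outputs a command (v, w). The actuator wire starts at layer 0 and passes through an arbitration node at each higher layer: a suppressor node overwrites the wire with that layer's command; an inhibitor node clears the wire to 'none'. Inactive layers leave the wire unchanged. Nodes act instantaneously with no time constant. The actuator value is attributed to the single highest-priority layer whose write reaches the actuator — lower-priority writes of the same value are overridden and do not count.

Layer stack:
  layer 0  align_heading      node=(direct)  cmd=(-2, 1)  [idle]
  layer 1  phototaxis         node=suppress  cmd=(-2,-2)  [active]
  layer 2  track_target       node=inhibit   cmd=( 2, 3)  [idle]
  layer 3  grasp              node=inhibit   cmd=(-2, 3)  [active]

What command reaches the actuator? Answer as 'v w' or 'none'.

L0 align_heading: idle → wire = none
L1 phototaxis: active, suppressor → wire = (-2, -2)
L2 track_target: idle → wire stays (-2, -2)
L3 grasp: active, inhibitor → wire = none
actuator = none

none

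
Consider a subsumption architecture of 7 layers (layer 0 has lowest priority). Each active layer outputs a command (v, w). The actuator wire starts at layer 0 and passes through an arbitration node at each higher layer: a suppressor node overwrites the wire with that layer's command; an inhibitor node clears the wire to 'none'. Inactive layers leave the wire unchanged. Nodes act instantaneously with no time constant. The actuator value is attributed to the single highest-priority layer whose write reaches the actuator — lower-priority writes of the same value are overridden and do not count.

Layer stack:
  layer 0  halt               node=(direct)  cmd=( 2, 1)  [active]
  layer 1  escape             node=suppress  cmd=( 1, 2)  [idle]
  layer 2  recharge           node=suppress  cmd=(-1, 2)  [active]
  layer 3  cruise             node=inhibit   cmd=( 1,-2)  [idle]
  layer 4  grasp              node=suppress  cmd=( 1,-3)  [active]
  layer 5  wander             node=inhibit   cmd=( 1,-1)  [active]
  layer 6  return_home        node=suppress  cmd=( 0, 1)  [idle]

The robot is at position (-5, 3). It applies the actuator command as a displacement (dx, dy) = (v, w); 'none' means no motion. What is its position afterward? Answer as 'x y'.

-5 3

L0 halt: active, feeds wire = (2, 1)
L1 escape: idle → wire stays (2, 1)
L2 recharge: active, suppressor → wire = (-1, 2)
L3 cruise: idle → wire stays (-1, 2)
L4 grasp: active, suppressor → wire = (1, -3)
L5 wander: active, inhibitor → wire = none
L6 return_home: idle → wire stays none
actuator = none
position: (-5, 3) + none = (-5, 3)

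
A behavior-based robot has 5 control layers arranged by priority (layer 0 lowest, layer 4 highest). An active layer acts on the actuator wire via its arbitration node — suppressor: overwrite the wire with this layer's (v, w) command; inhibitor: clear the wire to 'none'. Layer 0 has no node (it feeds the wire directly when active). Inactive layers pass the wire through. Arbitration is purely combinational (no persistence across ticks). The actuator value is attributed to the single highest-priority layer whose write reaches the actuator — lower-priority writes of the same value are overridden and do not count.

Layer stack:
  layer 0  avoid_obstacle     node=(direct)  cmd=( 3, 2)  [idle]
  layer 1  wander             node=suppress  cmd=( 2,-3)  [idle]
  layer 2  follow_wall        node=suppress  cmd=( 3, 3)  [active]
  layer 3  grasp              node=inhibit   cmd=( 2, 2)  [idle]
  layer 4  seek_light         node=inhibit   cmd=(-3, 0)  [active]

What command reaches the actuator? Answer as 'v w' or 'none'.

none

layer 0 (avoid_obstacle) idle — none
layer 1 (wander) idle — unchanged: none
layer 2 (follow_wall) active — suppresses: (3, 3)
layer 3 (grasp) idle — unchanged: (3, 3)
layer 4 (seek_light) active — inhibits: none
→ actuator none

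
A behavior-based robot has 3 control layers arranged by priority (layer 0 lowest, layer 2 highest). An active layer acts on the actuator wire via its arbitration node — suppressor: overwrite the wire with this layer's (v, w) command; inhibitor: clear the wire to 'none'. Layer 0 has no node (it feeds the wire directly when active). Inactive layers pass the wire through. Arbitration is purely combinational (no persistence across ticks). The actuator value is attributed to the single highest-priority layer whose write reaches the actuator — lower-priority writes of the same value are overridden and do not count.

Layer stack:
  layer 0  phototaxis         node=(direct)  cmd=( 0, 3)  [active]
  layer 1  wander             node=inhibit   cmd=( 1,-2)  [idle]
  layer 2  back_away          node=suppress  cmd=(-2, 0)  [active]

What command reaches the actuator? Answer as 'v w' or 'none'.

layer 0 (phototaxis) active — direct: (0, 3)
layer 1 (wander) idle — unchanged: (0, 3)
layer 2 (back_away) active — suppresses: (-2, 0)
→ actuator (-2, 0)

-2 0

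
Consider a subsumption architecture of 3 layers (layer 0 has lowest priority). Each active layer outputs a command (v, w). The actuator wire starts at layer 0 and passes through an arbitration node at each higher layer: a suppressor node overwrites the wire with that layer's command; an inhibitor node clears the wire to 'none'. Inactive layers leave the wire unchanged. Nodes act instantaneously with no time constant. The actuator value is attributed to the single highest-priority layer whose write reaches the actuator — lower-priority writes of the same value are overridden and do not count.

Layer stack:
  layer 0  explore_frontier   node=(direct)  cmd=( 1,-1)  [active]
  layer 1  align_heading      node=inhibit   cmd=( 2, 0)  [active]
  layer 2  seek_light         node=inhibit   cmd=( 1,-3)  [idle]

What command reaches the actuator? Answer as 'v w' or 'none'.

[0] explore_frontier on; wire := (1, -1)
[1] align_heading on (inhibit); wire := none
[2] seek_light off; pass none
output none

none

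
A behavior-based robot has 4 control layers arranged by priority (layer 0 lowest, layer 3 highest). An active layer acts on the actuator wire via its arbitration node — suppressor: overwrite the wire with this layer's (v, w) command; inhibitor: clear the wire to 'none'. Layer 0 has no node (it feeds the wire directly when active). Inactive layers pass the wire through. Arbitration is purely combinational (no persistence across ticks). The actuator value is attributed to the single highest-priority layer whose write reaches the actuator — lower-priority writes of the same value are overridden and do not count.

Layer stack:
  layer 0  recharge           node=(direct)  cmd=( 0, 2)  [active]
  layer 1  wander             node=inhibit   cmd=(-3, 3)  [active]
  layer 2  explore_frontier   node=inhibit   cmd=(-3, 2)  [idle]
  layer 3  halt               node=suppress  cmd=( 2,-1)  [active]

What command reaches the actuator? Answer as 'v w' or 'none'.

[0] recharge on; wire := (0, 2)
[1] wander on (inhibit); wire := none
[2] explore_frontier off; pass none
[3] halt on (suppress); wire := (2, -1)
output (2, -1)

2 -1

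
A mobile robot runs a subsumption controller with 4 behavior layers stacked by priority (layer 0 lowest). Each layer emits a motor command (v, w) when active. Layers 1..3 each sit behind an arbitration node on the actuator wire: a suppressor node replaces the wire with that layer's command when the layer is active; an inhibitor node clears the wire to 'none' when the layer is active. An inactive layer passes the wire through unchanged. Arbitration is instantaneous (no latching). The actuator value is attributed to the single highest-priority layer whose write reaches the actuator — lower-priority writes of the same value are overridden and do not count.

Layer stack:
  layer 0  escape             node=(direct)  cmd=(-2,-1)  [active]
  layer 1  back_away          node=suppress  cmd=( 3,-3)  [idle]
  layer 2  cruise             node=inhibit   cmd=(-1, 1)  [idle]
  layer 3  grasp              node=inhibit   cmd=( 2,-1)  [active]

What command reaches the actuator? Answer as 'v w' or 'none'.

layer 0 (escape) active — direct: (-2, -1)
layer 1 (back_away) idle — unchanged: (-2, -1)
layer 2 (cruise) idle — unchanged: (-2, -1)
layer 3 (grasp) active — inhibits: none
→ actuator none

none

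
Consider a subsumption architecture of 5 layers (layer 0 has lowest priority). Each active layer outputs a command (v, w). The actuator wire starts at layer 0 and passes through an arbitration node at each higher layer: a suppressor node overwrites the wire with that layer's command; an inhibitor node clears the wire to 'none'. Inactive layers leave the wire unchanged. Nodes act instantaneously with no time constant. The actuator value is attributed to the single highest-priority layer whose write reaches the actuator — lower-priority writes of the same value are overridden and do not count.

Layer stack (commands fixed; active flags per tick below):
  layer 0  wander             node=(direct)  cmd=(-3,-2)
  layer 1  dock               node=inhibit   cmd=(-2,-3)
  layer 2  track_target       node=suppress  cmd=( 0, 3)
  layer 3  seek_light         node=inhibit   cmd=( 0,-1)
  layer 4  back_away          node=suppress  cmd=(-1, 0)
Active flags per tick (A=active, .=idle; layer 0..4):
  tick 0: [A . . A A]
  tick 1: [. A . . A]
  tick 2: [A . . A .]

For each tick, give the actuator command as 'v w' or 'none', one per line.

-1 0
-1 0
none

tick 0:
  L0 wander: active, feeds wire = (-3, -2)
  L1 dock: idle → wire stays (-3, -2)
  L2 track_target: idle → wire stays (-3, -2)
  L3 seek_light: active, inhibitor → wire = none
  L4 back_away: active, suppressor → wire = (-1, 0)
  actuator = (-1, 0)
tick 1:
  L0 wander: idle → wire = none
  L1 dock: active, inhibitor → wire = none
  L2 track_target: idle → wire stays none
  L3 seek_light: idle → wire stays none
  L4 back_away: active, suppressor → wire = (-1, 0)
  actuator = (-1, 0)
tick 2:
  L0 wander: active, feeds wire = (-3, -2)
  L1 dock: idle → wire stays (-3, -2)
  L2 track_target: idle → wire stays (-3, -2)
  L3 seek_light: active, inhibitor → wire = none
  L4 back_away: idle → wire stays none
  actuator = none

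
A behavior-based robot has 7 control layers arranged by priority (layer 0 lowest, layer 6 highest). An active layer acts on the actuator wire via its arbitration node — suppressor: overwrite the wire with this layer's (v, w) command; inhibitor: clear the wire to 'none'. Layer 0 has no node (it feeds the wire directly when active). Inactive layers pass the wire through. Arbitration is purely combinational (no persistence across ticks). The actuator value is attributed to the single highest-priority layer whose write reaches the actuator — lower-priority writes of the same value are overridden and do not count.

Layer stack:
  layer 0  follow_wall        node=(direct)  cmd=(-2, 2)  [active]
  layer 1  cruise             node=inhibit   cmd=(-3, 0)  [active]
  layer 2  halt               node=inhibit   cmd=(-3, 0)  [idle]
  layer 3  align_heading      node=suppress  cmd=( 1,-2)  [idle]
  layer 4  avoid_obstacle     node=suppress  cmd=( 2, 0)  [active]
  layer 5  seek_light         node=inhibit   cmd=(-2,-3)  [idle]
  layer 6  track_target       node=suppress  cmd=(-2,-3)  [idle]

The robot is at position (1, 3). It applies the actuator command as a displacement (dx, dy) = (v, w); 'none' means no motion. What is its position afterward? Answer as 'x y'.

3 3

layer 0 (follow_wall) active — direct: (-2, 2)
layer 1 (cruise) active — inhibits: none
layer 2 (halt) idle — unchanged: none
layer 3 (align_heading) idle — unchanged: none
layer 4 (avoid_obstacle) active — suppresses: (2, 0)
layer 5 (seek_light) idle — unchanged: (2, 0)
layer 6 (track_target) idle — unchanged: (2, 0)
→ actuator (2, 0)
position: (1, 3) + (2, 0) = (3, 3)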